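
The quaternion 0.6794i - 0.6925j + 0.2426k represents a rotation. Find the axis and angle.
axis = (0.6794, -0.6925, 0.2426), θ = π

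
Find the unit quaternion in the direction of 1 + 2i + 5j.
0.1826 + 0.3651i + 0.9129j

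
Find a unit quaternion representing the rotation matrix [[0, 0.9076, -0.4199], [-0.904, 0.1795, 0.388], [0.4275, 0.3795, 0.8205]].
0.7071 - 0.003i - 0.2996j - 0.6405k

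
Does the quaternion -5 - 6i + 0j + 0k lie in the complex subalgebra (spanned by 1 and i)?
Yes. The quaternion -5 - 6i has j- and k-coefficients y = z = 0, so it lies in the complex subalgebra spanned by 1 and i.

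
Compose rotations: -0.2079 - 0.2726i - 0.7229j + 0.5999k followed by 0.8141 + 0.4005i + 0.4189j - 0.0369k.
0.2649 - 0.0806i - 0.9058j + 0.3207k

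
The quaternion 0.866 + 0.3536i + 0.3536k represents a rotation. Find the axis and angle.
axis = (√2/2, 0, √2/2), θ = π/3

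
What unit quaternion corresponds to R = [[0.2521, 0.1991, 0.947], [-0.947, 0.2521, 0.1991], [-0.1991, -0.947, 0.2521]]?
0.6626 - 0.4324i + 0.4324j - 0.4324k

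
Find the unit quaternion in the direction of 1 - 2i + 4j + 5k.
0.1474 - 0.2949i + 0.5898j + 0.7372k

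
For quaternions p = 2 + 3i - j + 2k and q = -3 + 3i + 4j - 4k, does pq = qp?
No: pq = -3 - 7i + 29j + k ≠ -3 + i - 7j - 29k = qp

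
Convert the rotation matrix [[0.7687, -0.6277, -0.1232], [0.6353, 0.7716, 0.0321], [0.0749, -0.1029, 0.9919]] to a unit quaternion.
0.9397 - 0.0359i - 0.0527j + 0.336k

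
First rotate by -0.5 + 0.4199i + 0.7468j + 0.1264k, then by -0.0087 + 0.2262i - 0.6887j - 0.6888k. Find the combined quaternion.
0.5108 + 0.3106i + 0.02j + 0.8014k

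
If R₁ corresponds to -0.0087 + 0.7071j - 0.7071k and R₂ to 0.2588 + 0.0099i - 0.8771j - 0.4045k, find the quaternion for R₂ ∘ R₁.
0.3319 + 0.9061i + 0.1976j - 0.1725k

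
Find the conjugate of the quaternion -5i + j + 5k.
5i - j - 5k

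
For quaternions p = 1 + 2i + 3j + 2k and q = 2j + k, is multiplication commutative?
No: pq = -8 - i + 5k ≠ -8 + i + 4j - 3k = qp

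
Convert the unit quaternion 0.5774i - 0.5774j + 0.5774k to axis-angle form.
axis = (√3/3, -√3/3, √3/3), θ = π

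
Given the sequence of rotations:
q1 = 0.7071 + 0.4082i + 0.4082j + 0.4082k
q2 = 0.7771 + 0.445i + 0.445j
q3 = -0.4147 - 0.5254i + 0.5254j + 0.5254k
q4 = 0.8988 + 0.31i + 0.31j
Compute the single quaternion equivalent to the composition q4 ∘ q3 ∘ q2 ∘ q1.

q2 · q1 = 0.1862 + 0.8135i + 0.4502j + 0.3172k
q3 · q2 · q1 = -0.053 - 0.5051i + 0.5052j - 0.6977k
q4 · q3 · q2 · q1 = -0.0477 - 0.6867i + 0.6539j - 0.3139k
-0.0477 - 0.6867i + 0.6539j - 0.3139k


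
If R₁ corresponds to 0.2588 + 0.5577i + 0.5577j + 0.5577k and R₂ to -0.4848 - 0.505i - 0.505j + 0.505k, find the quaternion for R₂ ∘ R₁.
0.1562 - 0.9643i + 0.1622j - 0.1397k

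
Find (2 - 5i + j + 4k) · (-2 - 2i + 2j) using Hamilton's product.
-16 - 2i - 6j - 16k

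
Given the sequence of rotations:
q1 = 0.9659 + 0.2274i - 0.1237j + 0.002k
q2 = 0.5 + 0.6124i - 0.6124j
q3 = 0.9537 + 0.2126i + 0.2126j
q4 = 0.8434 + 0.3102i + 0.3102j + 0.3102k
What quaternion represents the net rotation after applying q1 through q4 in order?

q2 · q1 = 0.2679 + 0.704i - 0.6546j + 0.0645k
q3 · q2 · q1 = 0.245 + 0.7421i - 0.581j - 0.2273k
q4 · q3 · q2 · q1 = 0.2272 + 0.8116i - 0.1133j - 0.5261k
0.2272 + 0.8116i - 0.1133j - 0.5261k


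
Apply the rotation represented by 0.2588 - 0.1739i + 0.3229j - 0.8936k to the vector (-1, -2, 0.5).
(0.344, 1.646, 1.556)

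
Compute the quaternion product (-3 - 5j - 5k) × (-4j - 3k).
-35 - 5i + 12j + 9k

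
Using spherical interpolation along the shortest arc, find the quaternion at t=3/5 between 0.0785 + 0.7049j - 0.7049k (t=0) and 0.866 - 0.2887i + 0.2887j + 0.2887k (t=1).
0.7253 - 0.227i + 0.6266j - 0.1726k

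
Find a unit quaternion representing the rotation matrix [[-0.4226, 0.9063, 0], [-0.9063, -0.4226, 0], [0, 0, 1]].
0.5373 - 0.8434k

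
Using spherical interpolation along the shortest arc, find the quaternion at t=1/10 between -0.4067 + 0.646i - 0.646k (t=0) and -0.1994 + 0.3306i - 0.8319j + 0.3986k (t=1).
-0.4301 + 0.6853i - 0.1272j - 0.5738k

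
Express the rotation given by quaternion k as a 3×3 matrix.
[[-1, 0, 0], [0, -1, 0], [0, 0, 1]]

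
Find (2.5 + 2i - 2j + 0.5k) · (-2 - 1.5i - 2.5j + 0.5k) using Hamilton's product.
-7.25 - 7.5i - 4j - 7.75k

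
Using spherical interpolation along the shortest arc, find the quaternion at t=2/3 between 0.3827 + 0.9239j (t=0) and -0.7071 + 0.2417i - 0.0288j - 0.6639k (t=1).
0.719 - 0.1895i + 0.4198j + 0.5205k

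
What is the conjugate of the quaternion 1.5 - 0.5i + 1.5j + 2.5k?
1.5 + 0.5i - 1.5j - 2.5k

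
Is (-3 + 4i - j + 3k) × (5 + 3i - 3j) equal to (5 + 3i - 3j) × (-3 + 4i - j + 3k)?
No: pq = -30 + 20i + 13j + 6k ≠ -30 + 2i - 5j + 24k = qp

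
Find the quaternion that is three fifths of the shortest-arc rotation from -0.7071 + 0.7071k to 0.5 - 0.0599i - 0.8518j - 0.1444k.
-0.6815 + 0.0412i + 0.5856j + 0.437k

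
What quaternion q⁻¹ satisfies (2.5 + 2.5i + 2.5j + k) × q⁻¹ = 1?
0.1266 - 0.1266i - 0.1266j - 0.0506k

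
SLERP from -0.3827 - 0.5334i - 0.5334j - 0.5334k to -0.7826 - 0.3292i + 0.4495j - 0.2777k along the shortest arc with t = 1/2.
-0.7006 - 0.5186i - 0.0504j - 0.4876k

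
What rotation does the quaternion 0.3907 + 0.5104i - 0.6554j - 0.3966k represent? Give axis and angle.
axis = (0.5545, -0.712, -0.4308), θ = 134°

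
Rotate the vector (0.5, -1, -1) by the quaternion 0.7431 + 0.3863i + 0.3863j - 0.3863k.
(-0.947, 0.332, -1.115)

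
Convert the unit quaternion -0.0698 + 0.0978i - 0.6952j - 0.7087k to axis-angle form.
axis = (0.098, -0.6969, -0.7104), θ = 188°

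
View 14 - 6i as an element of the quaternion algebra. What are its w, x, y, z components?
14 - 6i + 0j + 0k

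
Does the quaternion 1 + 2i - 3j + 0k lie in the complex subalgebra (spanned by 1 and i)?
No. The quaternion 1 + 2i - 3j has j-coefficient y = -3 and k-coefficient z = 0, not both zero, so it does not lie in the complex subalgebra spanned by 1 and i.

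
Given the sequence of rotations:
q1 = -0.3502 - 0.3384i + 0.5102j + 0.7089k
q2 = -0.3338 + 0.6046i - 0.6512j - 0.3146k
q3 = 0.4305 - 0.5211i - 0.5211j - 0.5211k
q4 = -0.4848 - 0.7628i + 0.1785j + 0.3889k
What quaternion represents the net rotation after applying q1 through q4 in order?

q2 · q1 = 0.8768 - 0.3999i - 0.2644j - 0.0384k
q3 · q2 · q1 = 0.0113 - 0.7468i - 0.3823j - 0.544k
q4 · q3 · q2 · q1 = -0.2953 + 0.405i - 0.518j + 0.693k
-0.2953 + 0.405i - 0.518j + 0.693k


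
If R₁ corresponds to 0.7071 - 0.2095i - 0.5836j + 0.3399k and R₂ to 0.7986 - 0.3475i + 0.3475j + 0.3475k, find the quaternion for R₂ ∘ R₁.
0.5766 - 0.0921i - 0.175j + 0.7928k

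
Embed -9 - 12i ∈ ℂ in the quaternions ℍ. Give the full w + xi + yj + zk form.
-9 - 12i + 0j + 0k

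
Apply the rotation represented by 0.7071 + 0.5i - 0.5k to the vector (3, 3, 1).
(3.121, -2.828, 1.121)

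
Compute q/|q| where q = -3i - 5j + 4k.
-0.4243i - 0.7071j + 0.5657k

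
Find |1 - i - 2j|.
√6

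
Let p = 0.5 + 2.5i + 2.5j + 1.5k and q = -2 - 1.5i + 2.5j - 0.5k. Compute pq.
-2.75 - 10.75i - 4.75j + 6.75k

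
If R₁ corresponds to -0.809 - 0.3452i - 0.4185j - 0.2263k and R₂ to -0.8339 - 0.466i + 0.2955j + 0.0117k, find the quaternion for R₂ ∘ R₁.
0.6401 + 0.6029i + 0.0004j + 0.4763k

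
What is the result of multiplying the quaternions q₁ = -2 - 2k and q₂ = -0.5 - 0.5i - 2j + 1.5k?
4 - 3i + 5j - 2k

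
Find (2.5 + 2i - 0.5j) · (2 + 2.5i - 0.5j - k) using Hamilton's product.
-0.25 + 10.75i - 0.25j - 2.25k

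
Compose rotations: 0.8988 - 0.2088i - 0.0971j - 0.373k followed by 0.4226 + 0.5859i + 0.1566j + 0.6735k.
0.7686 + 0.4454i + 0.1776j + 0.4235k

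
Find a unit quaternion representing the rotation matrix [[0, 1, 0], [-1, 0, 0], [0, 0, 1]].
0.7071 - 0.7071k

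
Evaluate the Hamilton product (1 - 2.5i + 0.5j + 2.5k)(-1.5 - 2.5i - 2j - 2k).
-1.75 + 5.25i - 14j + 0.5k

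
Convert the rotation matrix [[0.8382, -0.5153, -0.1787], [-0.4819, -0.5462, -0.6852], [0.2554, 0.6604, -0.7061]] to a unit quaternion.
0.3827 + 0.879i - 0.2836j + 0.0218k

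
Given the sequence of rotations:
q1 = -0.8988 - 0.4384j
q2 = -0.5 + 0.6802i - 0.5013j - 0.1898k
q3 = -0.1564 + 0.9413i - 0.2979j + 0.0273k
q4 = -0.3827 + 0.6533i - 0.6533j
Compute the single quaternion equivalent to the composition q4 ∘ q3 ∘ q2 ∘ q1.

q2 · q1 = 0.2296 - 0.6946i + 0.6698j - 0.1276k
q3 · q2 · q1 = 0.8209 + 0.3445i - 0.072j + 0.4498k
q4 · q3 · q2 · q1 = -0.5863 + 0.1106i - 0.8026j + 0.0059k
-0.5863 + 0.1106i - 0.8026j + 0.0059k


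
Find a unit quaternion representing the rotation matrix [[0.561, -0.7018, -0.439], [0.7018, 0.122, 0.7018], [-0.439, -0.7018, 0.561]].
0.749 - 0.4685i + 0.4685k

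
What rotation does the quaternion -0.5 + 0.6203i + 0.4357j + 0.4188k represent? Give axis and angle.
axis = (0.7163, 0.5031, 0.4836), θ = 4π/3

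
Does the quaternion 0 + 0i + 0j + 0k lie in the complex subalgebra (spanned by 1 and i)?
Yes. The quaternion 0 has j- and k-coefficients y = z = 0, so it lies in the complex subalgebra spanned by 1 and i.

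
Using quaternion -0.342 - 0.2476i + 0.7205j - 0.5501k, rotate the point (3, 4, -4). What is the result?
(-3.981, 4.995, 0.446)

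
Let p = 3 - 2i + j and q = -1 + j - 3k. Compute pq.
-4 - i - 4j - 11k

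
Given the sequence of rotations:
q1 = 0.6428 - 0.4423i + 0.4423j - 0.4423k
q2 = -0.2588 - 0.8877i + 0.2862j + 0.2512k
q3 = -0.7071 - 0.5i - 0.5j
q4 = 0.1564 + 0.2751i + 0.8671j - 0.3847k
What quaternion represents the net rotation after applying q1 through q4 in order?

q2 · q1 = -0.5745 - 0.6938i - 0.4342j + 0.0099k
q3 · q2 · q1 = -0.1578 + 0.7729i + 0.5992j - 0.1368k
q4 · q3 · q2 · q1 = -0.8095 + 0.1894i - 0.3028j - 0.466k
-0.8095 + 0.1894i - 0.3028j - 0.466k


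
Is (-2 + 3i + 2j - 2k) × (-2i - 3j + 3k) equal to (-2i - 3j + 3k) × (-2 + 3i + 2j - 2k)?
No: pq = 18 + 4i + j - 11k ≠ 18 + 4i + 11j - k = qp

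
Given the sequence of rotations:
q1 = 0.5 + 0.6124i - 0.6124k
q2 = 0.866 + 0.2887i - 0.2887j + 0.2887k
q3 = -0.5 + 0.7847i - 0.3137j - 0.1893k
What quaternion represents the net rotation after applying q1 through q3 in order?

q2 · q1 = 0.433 + 0.8515i + 0.2092j - 0.2092k
q3 · q2 · q1 = -0.8586 + 0.0193i - 0.2375j + 0.4539k
-0.8586 + 0.0193i - 0.2375j + 0.4539k


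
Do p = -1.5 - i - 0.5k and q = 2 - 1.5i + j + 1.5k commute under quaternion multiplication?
No: pq = -3.75 + 0.75i + 0.75j - 4.25k ≠ -3.75 - 0.25i - 3.75j - 2.25k = qp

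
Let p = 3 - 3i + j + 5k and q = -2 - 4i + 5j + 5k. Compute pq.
-48 - 26i + 8j - 6k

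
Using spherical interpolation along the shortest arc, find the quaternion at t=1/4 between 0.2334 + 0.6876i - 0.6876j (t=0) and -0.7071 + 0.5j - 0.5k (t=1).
0.4008 + 0.5604i - 0.7093j + 0.1489k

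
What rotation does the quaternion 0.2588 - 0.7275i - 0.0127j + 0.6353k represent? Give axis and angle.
axis = (-0.7532, -0.0131, 0.6577), θ = 5π/6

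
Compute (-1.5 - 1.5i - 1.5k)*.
-1.5 + 1.5i + 1.5k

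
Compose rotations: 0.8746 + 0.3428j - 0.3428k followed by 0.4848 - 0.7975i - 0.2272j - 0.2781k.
0.4066 - 0.5243i - 0.3059j - 0.6828k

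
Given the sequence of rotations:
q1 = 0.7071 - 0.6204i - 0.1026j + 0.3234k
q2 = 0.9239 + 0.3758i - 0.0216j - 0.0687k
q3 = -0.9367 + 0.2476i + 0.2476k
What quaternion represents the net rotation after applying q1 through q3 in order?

q2 · q1 = 0.9064 - 0.3215i - 0.189j + 0.1983k
q3 · q2 · q1 = -0.8185 + 0.5724i + 0.0483j - 0.0081k
-0.8185 + 0.5724i + 0.0483j - 0.0081k


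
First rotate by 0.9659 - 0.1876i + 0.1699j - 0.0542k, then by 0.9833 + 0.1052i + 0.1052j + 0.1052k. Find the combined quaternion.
0.9573 - 0.1064i + 0.2546j + 0.0859k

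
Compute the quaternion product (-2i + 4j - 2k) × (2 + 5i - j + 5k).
24 + 14i + 8j - 22k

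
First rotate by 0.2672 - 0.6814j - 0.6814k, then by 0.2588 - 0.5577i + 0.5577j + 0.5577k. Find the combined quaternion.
0.8292 - 0.149i - 0.4073j + 0.3527k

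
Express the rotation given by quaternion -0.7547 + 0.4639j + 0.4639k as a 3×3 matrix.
[[0.1392, 0.7002, -0.7002], [-0.7002, 0.5696, 0.4304], [0.7002, 0.4304, 0.5696]]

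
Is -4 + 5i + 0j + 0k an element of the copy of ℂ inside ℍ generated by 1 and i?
Yes. The quaternion -4 + 5i has j- and k-coefficients y = z = 0, so it lies in the complex subalgebra spanned by 1 and i.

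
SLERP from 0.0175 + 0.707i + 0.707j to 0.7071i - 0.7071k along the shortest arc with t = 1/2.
0.0101 + 0.8165i + 0.4082j - 0.4083k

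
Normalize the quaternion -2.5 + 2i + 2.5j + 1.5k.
-0.5774 + 0.4619i + 0.5774j + 0.3464k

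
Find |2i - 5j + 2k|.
√33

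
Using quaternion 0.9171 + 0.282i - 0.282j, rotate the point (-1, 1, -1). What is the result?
(-0.483, 1.517, -0.682)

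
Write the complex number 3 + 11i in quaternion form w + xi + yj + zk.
3 + 11i + 0j + 0k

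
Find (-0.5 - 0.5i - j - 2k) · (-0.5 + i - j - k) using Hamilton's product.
-2.25 - 1.25i - 1.5j + 3k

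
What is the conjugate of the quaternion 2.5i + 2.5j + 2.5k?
-2.5i - 2.5j - 2.5k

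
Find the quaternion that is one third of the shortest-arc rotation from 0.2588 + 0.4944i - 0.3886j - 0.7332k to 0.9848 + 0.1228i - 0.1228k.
0.6009 + 0.4264i - 0.2956j - 0.6081k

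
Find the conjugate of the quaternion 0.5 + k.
0.5 - k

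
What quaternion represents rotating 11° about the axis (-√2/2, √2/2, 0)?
0.9954 - 0.0678i + 0.0678j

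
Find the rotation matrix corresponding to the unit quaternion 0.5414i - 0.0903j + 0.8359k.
[[-0.4138, -0.0978, 0.9051], [-0.0978, -0.9837, -0.151], [0.9051, -0.151, 0.3975]]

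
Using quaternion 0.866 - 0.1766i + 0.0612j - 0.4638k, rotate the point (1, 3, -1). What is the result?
(2.638, 0.448, -1.96)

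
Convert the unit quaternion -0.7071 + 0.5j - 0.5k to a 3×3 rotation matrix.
[[0, -0.7071, -0.7071], [0.7071, 0.5, -0.5], [0.7071, -0.5, 0.5]]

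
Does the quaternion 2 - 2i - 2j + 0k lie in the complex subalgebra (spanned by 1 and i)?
No. The quaternion 2 - 2i - 2j has j-coefficient y = -2 and k-coefficient z = 0, not both zero, so it does not lie in the complex subalgebra spanned by 1 and i.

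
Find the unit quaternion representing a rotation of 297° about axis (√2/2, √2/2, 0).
-0.8526 + 0.3695i + 0.3695j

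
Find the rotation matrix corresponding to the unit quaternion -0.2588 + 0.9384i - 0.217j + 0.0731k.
[[0.8951, -0.3694, 0.2495], [-0.4451, -0.7719, 0.454], [0.0249, -0.5174, -0.8554]]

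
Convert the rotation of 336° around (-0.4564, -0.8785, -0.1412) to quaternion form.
-0.9781 - 0.0949i - 0.1827j - 0.0294k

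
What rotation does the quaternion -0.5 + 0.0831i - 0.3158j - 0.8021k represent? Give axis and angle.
axis = (0.096, -0.3647, -0.9262), θ = 4π/3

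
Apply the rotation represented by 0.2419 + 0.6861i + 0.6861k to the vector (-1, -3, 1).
(1.879, 1.985, -1.879)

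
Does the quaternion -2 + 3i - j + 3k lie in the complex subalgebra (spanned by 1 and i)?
No. The quaternion -2 + 3i - j + 3k has j-coefficient y = -1 and k-coefficient z = 3, not both zero, so it does not lie in the complex subalgebra spanned by 1 and i.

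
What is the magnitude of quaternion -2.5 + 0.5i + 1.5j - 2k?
3.571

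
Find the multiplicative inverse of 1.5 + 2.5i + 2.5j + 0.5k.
0.1 - 0.1667i - 0.1667j - 0.0333k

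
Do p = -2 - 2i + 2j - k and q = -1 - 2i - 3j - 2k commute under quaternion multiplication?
No: pq = 2 - i + 2j + 15k ≠ 2 + 13i + 6j - 5k = qp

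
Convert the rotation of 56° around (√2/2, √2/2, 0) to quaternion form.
0.8829 + 0.332i + 0.332j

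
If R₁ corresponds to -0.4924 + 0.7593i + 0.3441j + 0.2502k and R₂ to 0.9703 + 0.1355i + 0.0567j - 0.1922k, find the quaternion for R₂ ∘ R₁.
-0.5521 + 0.7504i + 0.1261j + 0.341k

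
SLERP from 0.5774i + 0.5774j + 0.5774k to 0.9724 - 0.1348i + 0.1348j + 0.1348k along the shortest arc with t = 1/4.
0.3556 + 0.4719i + 0.5705j + 0.5705k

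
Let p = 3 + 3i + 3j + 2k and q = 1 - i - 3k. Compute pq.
12 - 9i + 10j - 4k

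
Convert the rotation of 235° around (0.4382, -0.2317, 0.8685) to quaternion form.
-0.4617 + 0.3887i - 0.2055j + 0.7704k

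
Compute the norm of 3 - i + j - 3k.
√20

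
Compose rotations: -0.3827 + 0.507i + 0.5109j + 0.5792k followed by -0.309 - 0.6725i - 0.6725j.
0.8028 - 0.2888i + 0.489j - 0.1816k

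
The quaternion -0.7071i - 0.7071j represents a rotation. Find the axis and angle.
axis = (-√2/2, -√2/2, 0), θ = π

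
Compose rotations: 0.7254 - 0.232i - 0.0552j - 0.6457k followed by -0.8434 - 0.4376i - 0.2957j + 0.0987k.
-0.6659 + 0.0746i - 0.4734j + 0.5717k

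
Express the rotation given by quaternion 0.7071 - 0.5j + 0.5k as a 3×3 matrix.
[[0, -0.7071, -0.7071], [0.7071, 0.5, -0.5], [0.7071, -0.5, 0.5]]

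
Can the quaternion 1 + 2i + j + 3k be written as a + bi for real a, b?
No. The quaternion 1 + 2i + j + 3k has j-coefficient y = 1 and k-coefficient z = 3, not both zero, so it does not lie in the complex subalgebra spanned by 1 and i.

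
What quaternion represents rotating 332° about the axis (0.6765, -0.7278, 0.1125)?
-0.9703 + 0.1637i - 0.1761j + 0.0272k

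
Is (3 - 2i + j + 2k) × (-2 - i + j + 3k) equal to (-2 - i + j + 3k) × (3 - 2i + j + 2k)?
No: pq = -15 + 2i + 5j + 4k ≠ -15 - 3j + 6k = qp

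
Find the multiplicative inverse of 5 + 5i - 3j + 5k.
0.0595 - 0.0595i + 0.0357j - 0.0595k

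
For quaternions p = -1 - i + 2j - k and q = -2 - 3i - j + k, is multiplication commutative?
No: pq = 2 + 6i + j + 8k ≠ 2 + 4i - 7j - 6k = qp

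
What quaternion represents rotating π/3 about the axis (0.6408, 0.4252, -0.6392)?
0.866 + 0.3204i + 0.2126j - 0.3196k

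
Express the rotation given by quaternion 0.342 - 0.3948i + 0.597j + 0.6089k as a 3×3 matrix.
[[-0.4543, -0.8879, -0.0724], [-0.0549, -0.0533, 0.9971], [-0.8891, 0.457, -0.0246]]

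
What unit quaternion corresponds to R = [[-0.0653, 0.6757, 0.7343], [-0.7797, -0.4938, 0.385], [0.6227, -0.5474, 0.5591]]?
-0.5 + 0.4662i - 0.0558j + 0.7277k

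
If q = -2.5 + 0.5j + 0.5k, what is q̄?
-2.5 - 0.5j - 0.5k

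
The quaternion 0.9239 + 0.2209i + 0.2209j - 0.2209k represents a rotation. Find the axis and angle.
axis = (√3/3, √3/3, -√3/3), θ = π/4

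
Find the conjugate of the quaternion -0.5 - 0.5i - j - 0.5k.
-0.5 + 0.5i + j + 0.5k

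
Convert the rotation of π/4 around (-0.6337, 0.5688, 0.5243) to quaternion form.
0.9239 - 0.2425i + 0.2177j + 0.2006k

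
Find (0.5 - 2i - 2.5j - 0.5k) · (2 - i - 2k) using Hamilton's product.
-2 + 0.5i - 8.5j - 4.5k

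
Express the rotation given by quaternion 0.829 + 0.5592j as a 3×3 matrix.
[[0.3746, 0, 0.9272], [0, 1, 0], [-0.9272, 0, 0.3746]]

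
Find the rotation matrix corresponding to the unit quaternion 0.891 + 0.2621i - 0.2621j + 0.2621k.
[[0.7252, -0.6045, -0.3297], [0.3297, 0.7252, -0.6045], [0.6045, 0.3297, 0.7252]]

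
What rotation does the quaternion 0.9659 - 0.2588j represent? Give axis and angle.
axis = (0, -1, 0), θ = π/6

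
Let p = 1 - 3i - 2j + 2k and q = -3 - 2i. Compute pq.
-9 + 7i + 2j - 10k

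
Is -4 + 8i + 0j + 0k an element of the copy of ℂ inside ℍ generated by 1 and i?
Yes. The quaternion -4 + 8i has j- and k-coefficients y = z = 0, so it lies in the complex subalgebra spanned by 1 and i.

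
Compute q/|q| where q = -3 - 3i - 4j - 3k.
-0.4575 - 0.4575i - 0.61j - 0.4575k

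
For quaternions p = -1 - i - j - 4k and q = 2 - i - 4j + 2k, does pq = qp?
No: pq = 1 - 19i + 8j - 7k ≠ 1 + 17i - 4j - 13k = qp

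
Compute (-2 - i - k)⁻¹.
-0.3333 + 0.1667i + 0.1667k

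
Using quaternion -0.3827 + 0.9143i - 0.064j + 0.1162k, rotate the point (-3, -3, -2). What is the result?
(-3.333, 1.345, 3.014)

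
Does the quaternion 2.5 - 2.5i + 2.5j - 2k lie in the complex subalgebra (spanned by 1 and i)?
No. The quaternion 2.5 - 2.5i + 2.5j - 2k has j-coefficient y = 2.5 and k-coefficient z = -2, not both zero, so it does not lie in the complex subalgebra spanned by 1 and i.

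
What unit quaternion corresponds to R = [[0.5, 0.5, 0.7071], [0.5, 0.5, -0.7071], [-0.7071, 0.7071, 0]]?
0.7071 + 0.5i + 0.5j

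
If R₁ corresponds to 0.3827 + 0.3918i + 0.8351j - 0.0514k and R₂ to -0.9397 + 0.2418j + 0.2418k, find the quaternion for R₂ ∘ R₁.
-0.5491 - 0.5825i - 0.5975j + 0.0461k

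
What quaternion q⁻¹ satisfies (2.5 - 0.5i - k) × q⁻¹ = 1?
0.3333 + 0.0667i + 0.1333k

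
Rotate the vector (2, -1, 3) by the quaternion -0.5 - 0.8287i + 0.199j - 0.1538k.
(2.398, -2.601, -1.218)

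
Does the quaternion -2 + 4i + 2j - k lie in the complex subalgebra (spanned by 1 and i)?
No. The quaternion -2 + 4i + 2j - k has j-coefficient y = 2 and k-coefficient z = -1, not both zero, so it does not lie in the complex subalgebra spanned by 1 and i.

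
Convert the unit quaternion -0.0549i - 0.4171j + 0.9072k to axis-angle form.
axis = (-0.0549, -0.4171, 0.9072), θ = π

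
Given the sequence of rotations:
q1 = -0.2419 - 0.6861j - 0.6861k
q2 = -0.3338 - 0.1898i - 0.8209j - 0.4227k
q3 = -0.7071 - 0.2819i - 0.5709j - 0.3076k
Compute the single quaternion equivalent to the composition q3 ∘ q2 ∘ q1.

q2 · q1 = -0.7725 + 0.3191i + 0.2974j + 0.4615k
q3 · q2 · q1 = 0.9479 - 0.1799i + 0.2627j + 0.0096k
0.9479 - 0.1799i + 0.2627j + 0.0096k


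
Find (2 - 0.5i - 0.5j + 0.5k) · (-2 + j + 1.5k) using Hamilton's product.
-4.25 - 0.25i + 3.75j + 1.5k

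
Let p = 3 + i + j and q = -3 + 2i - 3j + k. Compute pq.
-8 + 4i - 13j - 2k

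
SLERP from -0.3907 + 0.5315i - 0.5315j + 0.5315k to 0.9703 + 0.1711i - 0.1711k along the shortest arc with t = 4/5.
-0.9491 - 0.0154i - 0.1345j + 0.2844k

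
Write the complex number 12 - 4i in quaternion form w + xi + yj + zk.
12 - 4i + 0j + 0k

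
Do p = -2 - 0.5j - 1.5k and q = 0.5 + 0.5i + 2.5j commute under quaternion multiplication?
No: pq = 0.25 + 2.75i - 6j - 0.5k ≠ 0.25 - 4.75i - 4.5j - k = qp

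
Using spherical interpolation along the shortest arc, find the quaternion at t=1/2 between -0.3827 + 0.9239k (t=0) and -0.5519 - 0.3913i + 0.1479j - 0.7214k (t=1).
0.0992 + 0.2294i - 0.0867j + 0.9644k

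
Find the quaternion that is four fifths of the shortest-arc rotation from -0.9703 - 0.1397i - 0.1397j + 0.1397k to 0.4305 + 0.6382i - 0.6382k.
-0.5878 - 0.5716i - 0.0323j + 0.5716k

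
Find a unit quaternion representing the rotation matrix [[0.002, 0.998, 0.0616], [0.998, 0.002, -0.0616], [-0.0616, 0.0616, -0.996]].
0.0436 + 0.7064i + 0.7064j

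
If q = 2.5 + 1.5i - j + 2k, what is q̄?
2.5 - 1.5i + j - 2k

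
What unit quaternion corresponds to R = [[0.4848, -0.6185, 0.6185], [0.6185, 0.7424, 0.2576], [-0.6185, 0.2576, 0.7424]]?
0.8616 + 0.3589j + 0.3589k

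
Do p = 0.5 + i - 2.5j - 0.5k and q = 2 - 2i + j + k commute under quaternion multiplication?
No: pq = 6 - i - 4.5j - 4.5k ≠ 6 + 3i - 4.5j + 3.5k = qp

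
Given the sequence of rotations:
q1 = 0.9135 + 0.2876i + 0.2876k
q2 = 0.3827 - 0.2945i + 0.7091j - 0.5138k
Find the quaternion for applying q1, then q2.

q2 · q1 = 0.5821 + 0.045i + 0.5847j - 0.5632k
0.5821 + 0.045i + 0.5847j - 0.5632k


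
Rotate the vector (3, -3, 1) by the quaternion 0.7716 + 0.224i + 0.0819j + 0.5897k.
(3.884, 1.979, -0.027)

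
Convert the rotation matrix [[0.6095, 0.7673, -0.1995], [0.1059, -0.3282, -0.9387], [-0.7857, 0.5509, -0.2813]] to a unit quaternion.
0.5 + 0.7448i + 0.2931j - 0.3307k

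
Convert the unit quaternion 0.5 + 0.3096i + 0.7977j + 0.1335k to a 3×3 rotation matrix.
[[-0.3083, 0.3604, 0.8804], [0.6274, 0.7727, -0.0966], [-0.715, 0.5226, -0.4644]]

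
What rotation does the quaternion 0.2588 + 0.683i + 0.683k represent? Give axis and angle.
axis = (√2/2, 0, √2/2), θ = 5π/6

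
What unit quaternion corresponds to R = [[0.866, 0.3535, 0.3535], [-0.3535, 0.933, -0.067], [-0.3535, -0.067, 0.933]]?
0.9659 + 0.183j - 0.183k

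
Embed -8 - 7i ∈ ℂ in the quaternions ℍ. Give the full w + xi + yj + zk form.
-8 - 7i + 0j + 0k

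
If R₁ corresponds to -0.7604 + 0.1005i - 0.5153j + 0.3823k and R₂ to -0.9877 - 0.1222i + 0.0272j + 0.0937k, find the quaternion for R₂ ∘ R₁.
0.7415 + 0.0523i + 0.5444j - 0.3886k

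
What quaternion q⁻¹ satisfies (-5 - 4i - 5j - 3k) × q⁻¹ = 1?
-0.0667 + 0.0533i + 0.0667j + 0.04k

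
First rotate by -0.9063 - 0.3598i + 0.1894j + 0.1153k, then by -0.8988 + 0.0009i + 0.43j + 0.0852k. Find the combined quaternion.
0.7236 + 0.356i - 0.5907j - 0.026k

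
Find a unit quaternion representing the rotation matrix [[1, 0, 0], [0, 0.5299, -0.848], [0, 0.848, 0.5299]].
0.8746 + 0.4848i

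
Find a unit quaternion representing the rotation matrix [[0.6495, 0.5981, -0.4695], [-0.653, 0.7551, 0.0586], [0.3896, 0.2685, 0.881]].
0.9063 + 0.0579i - 0.237j - 0.3451k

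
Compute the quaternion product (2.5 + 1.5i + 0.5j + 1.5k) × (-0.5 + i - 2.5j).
-1.5 + 5.5i - 5j - 5k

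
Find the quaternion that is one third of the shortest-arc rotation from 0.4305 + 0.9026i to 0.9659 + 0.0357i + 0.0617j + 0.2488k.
0.7132 + 0.6933i + 0.0249j + 0.1003k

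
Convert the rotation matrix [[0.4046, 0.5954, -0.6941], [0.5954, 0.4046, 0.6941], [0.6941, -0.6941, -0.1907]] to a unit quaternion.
0.6361 - 0.5456i - 0.5456j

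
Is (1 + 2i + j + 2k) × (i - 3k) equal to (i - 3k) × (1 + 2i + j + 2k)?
No: pq = 4 - 2i + 8j - 4k ≠ 4 + 4i - 8j - 2k = qp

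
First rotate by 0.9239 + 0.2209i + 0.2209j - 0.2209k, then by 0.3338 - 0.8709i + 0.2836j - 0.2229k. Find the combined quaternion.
0.3889 - 0.7443i + 0.0941j - 0.5347k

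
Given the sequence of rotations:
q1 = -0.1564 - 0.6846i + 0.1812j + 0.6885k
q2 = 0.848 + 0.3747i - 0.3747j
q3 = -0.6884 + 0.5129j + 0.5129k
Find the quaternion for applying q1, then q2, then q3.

q2 · q1 = 0.1918 - 0.8971i - 0.0457j + 0.3952k
q3 · q2 · q1 = -0.3113 + 0.8437i - 0.3303j + 0.2864k
-0.3113 + 0.8437i - 0.3303j + 0.2864k


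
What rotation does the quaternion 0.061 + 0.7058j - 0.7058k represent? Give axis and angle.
axis = (0, √2/2, -√2/2), θ = 173°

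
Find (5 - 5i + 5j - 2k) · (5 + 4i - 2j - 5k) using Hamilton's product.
45 - 34i - 18j - 45k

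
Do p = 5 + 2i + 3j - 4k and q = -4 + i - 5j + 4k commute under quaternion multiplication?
No: pq = 9 - 11i - 49j + 23k ≠ 9 + 5i - 25j + 49k = qp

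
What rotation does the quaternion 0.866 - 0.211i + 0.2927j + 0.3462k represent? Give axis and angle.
axis = (-0.422, 0.5853, 0.6923), θ = π/3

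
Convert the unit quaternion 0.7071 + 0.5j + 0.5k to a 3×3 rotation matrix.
[[0, -0.7071, 0.7071], [0.7071, 0.5, 0.5], [-0.7071, 0.5, 0.5]]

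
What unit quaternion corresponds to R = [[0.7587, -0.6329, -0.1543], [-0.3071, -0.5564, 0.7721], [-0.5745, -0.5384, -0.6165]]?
-0.3827 + 0.8561i - 0.2745j - 0.2128k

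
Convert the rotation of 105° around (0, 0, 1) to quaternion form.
0.6088 + 0.7934k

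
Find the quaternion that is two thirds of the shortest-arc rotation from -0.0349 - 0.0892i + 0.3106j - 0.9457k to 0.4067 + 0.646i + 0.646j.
0.3199 + 0.4925i + 0.6788j - 0.4408k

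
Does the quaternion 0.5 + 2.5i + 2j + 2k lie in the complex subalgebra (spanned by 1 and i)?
No. The quaternion 0.5 + 2.5i + 2j + 2k has j-coefficient y = 2 and k-coefficient z = 2, not both zero, so it does not lie in the complex subalgebra spanned by 1 and i.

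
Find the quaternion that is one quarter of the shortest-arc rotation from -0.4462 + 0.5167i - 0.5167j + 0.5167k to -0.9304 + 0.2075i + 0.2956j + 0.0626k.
-0.6616 + 0.4952i - 0.3384j + 0.45k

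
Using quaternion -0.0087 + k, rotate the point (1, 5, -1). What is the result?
(-0.913, -5.017, -1)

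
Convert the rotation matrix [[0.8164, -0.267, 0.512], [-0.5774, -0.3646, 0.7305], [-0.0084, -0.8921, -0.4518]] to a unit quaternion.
0.5 - 0.8113i + 0.2602j - 0.1552k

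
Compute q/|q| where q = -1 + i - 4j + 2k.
-0.2132 + 0.2132i - 0.8528j + 0.4264k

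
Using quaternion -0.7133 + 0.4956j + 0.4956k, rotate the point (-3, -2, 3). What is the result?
(-3.588, 2.577, -1.577)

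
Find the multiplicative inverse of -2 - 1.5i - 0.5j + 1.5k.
-0.2286 + 0.1714i + 0.0571j - 0.1714k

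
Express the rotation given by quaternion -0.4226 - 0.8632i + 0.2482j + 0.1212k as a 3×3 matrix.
[[0.8474, -0.3261, -0.419], [-0.5309, -0.5196, -0.6694], [0.0005, 0.7897, -0.6134]]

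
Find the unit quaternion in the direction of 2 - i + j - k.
0.7559 - 0.378i + 0.378j - 0.378k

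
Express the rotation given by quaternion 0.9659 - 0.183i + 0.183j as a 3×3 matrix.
[[0.933, -0.067, 0.3535], [-0.067, 0.933, 0.3535], [-0.3535, -0.3535, 0.866]]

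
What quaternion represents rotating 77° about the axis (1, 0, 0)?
0.7826 + 0.6225i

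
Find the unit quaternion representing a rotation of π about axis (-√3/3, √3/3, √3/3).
-0.5774i + 0.5774j + 0.5774k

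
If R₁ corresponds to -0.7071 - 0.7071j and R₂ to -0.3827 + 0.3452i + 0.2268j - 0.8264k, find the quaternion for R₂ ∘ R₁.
0.431 - 0.8284i + 0.1102j + 0.3403k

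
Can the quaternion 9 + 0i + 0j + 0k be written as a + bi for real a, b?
Yes. The quaternion 9 has j- and k-coefficients y = z = 0, so it lies in the complex subalgebra spanned by 1 and i.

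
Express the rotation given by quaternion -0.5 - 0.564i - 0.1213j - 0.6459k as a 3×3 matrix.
[[0.1362, -0.5091, 0.8499], [0.7827, -0.4706, -0.4073], [0.6073, 0.7207, 0.3344]]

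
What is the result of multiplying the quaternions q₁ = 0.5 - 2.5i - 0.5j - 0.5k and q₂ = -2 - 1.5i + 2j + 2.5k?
-2.5 + 4i + 9j - 3.5k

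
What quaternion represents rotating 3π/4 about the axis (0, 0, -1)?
0.3827 - 0.9239k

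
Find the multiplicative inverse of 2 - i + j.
0.3333 + 0.1667i - 0.1667j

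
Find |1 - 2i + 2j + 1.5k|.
3.354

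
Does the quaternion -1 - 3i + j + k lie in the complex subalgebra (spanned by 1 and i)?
No. The quaternion -1 - 3i + j + k has j-coefficient y = 1 and k-coefficient z = 1, not both zero, so it does not lie in the complex subalgebra spanned by 1 and i.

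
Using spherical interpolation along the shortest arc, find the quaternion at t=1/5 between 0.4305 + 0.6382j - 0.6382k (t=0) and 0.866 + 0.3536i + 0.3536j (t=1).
0.5634 + 0.0816i + 0.6207j - 0.5391k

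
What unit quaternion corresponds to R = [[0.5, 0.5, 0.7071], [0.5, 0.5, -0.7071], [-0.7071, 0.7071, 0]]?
0.7071 + 0.5i + 0.5j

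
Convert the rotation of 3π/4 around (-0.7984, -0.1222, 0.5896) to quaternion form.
0.3827 - 0.7376i - 0.1129j + 0.5447k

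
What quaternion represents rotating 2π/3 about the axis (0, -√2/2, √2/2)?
0.5 - 0.6124j + 0.6124k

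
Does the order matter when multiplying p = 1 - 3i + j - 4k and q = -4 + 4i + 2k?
Yes: pq = 16 + 18i - 14j + 14k ≠ 16 + 14i + 6j + 22k = qp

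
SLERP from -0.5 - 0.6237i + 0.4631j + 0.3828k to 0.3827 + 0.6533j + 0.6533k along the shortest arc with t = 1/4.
-0.2989 - 0.5243i + 0.5965j + 0.529k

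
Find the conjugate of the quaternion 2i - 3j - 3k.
-2i + 3j + 3k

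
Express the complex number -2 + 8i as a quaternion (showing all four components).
-2 + 8i + 0j + 0k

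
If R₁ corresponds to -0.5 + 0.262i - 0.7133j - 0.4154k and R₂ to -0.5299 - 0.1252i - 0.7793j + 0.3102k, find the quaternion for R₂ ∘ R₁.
-0.1293 + 0.4688i + 0.7969j + 0.3585k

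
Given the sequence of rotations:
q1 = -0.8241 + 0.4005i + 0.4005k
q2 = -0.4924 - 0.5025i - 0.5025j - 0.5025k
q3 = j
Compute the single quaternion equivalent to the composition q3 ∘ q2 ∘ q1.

q2 · q1 = 0.8083 + 0.0157i + 0.4141j + 0.4182k
q3 · q2 · q1 = -0.4141 + 0.4182i + 0.8083j - 0.0157k
-0.4141 + 0.4182i + 0.8083j - 0.0157k


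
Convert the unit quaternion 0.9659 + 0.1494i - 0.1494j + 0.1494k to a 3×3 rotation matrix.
[[0.9107, -0.3333, -0.244], [0.244, 0.9107, -0.3333], [0.3333, 0.244, 0.9107]]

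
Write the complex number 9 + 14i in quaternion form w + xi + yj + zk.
9 + 14i + 0j + 0k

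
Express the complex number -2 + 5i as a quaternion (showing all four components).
-2 + 5i + 0j + 0k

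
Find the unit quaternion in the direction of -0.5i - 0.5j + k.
-0.4082i - 0.4082j + 0.8165k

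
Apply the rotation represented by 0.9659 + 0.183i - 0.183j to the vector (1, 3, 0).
(0.732, 2.732, 1.414)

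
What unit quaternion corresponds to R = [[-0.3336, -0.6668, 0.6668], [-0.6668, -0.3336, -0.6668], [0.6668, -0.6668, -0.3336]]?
0.5774i - 0.5774j + 0.5774k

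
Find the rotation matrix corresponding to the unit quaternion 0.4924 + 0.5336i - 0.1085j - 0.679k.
[[0.0544, 0.5529, -0.8315], [-0.7845, -0.4915, -0.3781], [-0.6178, 0.6728, 0.407]]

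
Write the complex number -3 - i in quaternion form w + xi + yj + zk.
-3 - i + 0j + 0k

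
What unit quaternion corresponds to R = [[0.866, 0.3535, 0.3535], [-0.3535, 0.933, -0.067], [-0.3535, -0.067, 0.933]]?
0.9659 + 0.183j - 0.183k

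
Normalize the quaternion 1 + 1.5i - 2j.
0.3714 + 0.5571i - 0.7428j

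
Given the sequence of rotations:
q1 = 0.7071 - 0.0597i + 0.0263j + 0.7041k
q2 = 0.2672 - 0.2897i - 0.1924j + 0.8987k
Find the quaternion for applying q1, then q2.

q2 · q1 = -0.4561 - 0.3799i + 0.0213j + 0.8045k
-0.4561 - 0.3799i + 0.0213j + 0.8045k


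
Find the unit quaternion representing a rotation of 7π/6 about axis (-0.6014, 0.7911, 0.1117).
-0.2588 - 0.5809i + 0.7641j + 0.1079k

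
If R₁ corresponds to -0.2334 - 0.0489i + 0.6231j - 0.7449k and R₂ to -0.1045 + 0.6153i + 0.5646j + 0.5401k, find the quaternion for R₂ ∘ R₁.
0.105 - 0.8956i + 0.235j + 0.3628k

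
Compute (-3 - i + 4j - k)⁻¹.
-0.1111 + 0.037i - 0.1481j + 0.037k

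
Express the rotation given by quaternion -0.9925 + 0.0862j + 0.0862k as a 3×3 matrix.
[[0.9703, 0.1711, -0.1711], [-0.1711, 0.9851, 0.0149], [0.1711, 0.0149, 0.9851]]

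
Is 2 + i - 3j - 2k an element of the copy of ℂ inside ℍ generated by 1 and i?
No. The quaternion 2 + i - 3j - 2k has j-coefficient y = -3 and k-coefficient z = -2, not both zero, so it does not lie in the complex subalgebra spanned by 1 and i.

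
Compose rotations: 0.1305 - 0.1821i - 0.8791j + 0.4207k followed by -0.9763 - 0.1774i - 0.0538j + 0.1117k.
-0.254 + 0.2302i + 0.9055j - 0.25k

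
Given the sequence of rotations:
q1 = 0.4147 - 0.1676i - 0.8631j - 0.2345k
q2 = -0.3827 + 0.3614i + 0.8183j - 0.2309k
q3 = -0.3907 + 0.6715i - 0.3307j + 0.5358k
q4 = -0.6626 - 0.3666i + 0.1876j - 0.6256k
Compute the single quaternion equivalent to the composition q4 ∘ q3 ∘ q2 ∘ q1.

q2 · q1 = 0.554 - 0.1772i + 0.7931j - 0.1808k
q3 · q2 · q1 = 0.2617 + 0.0761i - 0.4666j + 0.8414k
q4 · q3 · q2 · q1 = 0.4684 - 0.2804i + 0.6191j - 0.5645k
0.4684 - 0.2804i + 0.6191j - 0.5645k


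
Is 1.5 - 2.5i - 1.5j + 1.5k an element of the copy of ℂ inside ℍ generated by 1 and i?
No. The quaternion 1.5 - 2.5i - 1.5j + 1.5k has j-coefficient y = -1.5 and k-coefficient z = 1.5, not both zero, so it does not lie in the complex subalgebra spanned by 1 and i.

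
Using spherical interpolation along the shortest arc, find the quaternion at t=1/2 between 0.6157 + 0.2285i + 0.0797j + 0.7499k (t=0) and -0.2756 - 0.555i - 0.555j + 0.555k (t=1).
0.2319 - 0.2226i - 0.3241j + 0.8897k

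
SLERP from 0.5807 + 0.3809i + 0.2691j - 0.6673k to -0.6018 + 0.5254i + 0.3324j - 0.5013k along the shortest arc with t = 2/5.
0.1134 + 0.5474i + 0.3668j - 0.7436k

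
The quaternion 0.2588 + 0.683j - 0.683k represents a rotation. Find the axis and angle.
axis = (0, √2/2, -√2/2), θ = 5π/6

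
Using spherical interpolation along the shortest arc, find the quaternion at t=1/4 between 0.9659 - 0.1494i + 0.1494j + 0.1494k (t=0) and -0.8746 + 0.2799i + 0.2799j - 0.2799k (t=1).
0.9637 - 0.1866i + 0.0414j + 0.1866k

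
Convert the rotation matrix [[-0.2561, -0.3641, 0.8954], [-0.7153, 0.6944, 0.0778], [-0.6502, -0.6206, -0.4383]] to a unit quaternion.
0.5 - 0.3492i + 0.7728j - 0.1756k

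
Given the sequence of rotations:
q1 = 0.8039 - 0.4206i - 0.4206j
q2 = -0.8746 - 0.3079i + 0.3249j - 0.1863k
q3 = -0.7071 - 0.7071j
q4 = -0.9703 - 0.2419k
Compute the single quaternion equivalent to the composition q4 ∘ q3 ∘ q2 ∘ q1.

q2 · q1 = -0.6959 + 0.042i + 0.7074j + 0.1164k
q3 · q2 · q1 = 0.9923 - 0.112i - 0.0081j - 0.0526k
q4 · q3 · q2 · q1 = -0.9756 + 0.1067i + 0.035j - 0.189k
-0.9756 + 0.1067i + 0.035j - 0.189k


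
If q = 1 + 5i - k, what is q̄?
1 - 5i + k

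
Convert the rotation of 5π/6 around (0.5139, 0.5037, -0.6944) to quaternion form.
0.2588 + 0.4964i + 0.4865j - 0.6707k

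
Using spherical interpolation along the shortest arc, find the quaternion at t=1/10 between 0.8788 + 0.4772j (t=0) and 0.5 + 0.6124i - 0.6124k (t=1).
0.8874 + 0.0759i + 0.4482j - 0.0759k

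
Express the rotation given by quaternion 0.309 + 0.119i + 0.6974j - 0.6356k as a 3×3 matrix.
[[-0.7807, 0.5588, 0.2797], [-0.2268, 0.1637, -0.9601], [-0.5823, -0.813, -0.0011]]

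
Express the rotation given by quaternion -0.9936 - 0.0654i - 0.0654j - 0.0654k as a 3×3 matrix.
[[0.9829, -0.1214, 0.1385], [0.1385, 0.9829, -0.1214], [-0.1214, 0.1385, 0.9829]]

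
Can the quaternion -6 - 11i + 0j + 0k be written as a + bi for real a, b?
Yes. The quaternion -6 - 11i has j- and k-coefficients y = z = 0, so it lies in the complex subalgebra spanned by 1 and i.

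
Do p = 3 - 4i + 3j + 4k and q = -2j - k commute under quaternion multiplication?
No: pq = 10 + 5i - 10j + 5k ≠ 10 - 5i - 2j - 11k = qp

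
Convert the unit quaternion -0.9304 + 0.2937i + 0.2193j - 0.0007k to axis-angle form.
axis = (0.8013, 0.5983, -0.0019), θ = 317°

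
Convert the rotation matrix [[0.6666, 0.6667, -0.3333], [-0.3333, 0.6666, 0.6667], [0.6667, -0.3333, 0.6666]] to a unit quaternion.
0.866 - 0.2887i - 0.2887j - 0.2887k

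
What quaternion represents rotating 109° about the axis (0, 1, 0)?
0.5807 + 0.8141j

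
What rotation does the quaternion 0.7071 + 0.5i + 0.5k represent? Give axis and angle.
axis = (√2/2, 0, √2/2), θ = π/2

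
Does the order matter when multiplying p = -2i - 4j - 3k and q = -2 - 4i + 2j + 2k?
Yes: pq = 6 + 2i + 24j - 14k ≠ 6 + 6i - 8j + 26k = qp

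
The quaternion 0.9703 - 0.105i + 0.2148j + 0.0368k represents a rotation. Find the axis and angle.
axis = (-0.4341, 0.8879, 0.1521), θ = 28°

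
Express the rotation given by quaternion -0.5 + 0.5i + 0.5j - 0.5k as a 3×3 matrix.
[[0, 0, -1], [1, 0, 0], [0, -1, 0]]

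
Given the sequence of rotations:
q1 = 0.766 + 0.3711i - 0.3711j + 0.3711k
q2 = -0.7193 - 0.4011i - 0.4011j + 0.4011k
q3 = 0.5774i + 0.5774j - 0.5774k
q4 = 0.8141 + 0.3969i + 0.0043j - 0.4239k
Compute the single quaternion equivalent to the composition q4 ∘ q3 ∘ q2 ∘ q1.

q2 · q1 = -0.6998 - 0.5742i + 0.2574j + 0.338k
q3 · q2 · q1 = 0.3781 - 0.0603i - 0.2677j + 0.8842k
q4 · q3 · q2 · q1 = 0.7077 - 0.0087i - 0.5417j + 0.4536k
0.7077 - 0.0087i - 0.5417j + 0.4536k
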